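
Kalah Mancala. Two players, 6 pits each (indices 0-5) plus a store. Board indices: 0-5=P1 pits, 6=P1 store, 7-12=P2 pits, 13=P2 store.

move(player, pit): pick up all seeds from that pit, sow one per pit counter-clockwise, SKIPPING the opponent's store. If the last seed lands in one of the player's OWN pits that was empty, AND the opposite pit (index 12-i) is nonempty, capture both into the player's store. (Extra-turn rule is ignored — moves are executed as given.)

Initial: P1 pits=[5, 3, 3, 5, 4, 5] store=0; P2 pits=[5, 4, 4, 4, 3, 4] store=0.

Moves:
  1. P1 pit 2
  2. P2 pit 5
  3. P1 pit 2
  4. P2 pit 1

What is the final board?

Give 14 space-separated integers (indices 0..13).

Answer: 0 4 0 7 5 6 0 5 0 5 5 4 0 8

Derivation:
Move 1: P1 pit2 -> P1=[5,3,0,6,5,6](0) P2=[5,4,4,4,3,4](0)
Move 2: P2 pit5 -> P1=[6,4,1,6,5,6](0) P2=[5,4,4,4,3,0](1)
Move 3: P1 pit2 -> P1=[6,4,0,7,5,6](0) P2=[5,4,4,4,3,0](1)
Move 4: P2 pit1 -> P1=[0,4,0,7,5,6](0) P2=[5,0,5,5,4,0](8)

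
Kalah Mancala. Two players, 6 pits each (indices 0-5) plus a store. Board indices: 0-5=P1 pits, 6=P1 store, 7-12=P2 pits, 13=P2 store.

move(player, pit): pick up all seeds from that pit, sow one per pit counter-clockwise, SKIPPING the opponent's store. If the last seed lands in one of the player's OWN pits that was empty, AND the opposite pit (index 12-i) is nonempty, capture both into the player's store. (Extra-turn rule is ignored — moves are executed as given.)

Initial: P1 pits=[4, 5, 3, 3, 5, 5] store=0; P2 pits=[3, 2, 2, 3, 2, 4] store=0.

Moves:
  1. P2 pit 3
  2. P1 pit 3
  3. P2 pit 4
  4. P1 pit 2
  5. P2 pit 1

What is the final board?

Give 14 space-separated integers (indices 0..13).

Move 1: P2 pit3 -> P1=[4,5,3,3,5,5](0) P2=[3,2,2,0,3,5](1)
Move 2: P1 pit3 -> P1=[4,5,3,0,6,6](1) P2=[3,2,2,0,3,5](1)
Move 3: P2 pit4 -> P1=[5,5,3,0,6,6](1) P2=[3,2,2,0,0,6](2)
Move 4: P1 pit2 -> P1=[5,5,0,1,7,7](1) P2=[3,2,2,0,0,6](2)
Move 5: P2 pit1 -> P1=[5,5,0,1,7,7](1) P2=[3,0,3,1,0,6](2)

Answer: 5 5 0 1 7 7 1 3 0 3 1 0 6 2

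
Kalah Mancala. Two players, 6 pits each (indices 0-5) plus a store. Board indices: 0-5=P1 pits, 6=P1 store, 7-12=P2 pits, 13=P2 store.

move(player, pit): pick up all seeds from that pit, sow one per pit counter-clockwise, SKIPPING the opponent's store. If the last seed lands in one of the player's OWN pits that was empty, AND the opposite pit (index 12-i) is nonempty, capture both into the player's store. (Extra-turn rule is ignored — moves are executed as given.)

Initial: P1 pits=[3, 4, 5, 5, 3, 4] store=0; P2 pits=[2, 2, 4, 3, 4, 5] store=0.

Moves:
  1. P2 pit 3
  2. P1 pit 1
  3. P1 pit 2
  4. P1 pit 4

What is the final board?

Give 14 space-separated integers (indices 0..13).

Answer: 3 0 0 7 0 7 2 4 4 5 0 5 6 1

Derivation:
Move 1: P2 pit3 -> P1=[3,4,5,5,3,4](0) P2=[2,2,4,0,5,6](1)
Move 2: P1 pit1 -> P1=[3,0,6,6,4,5](0) P2=[2,2,4,0,5,6](1)
Move 3: P1 pit2 -> P1=[3,0,0,7,5,6](1) P2=[3,3,4,0,5,6](1)
Move 4: P1 pit4 -> P1=[3,0,0,7,0,7](2) P2=[4,4,5,0,5,6](1)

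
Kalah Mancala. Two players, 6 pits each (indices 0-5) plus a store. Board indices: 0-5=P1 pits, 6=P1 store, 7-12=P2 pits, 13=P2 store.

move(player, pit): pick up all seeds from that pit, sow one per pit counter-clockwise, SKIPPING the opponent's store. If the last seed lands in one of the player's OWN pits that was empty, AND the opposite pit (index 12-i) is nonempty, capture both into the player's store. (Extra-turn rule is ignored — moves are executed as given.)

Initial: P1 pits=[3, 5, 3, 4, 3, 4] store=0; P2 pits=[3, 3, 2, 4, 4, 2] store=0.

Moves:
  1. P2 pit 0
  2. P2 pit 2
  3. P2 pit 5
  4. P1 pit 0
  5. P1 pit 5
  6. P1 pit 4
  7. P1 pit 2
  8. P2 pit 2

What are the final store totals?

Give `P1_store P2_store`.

Move 1: P2 pit0 -> P1=[3,5,3,4,3,4](0) P2=[0,4,3,5,4,2](0)
Move 2: P2 pit2 -> P1=[3,5,3,4,3,4](0) P2=[0,4,0,6,5,3](0)
Move 3: P2 pit5 -> P1=[4,6,3,4,3,4](0) P2=[0,4,0,6,5,0](1)
Move 4: P1 pit0 -> P1=[0,7,4,5,4,4](0) P2=[0,4,0,6,5,0](1)
Move 5: P1 pit5 -> P1=[0,7,4,5,4,0](1) P2=[1,5,1,6,5,0](1)
Move 6: P1 pit4 -> P1=[0,7,4,5,0,1](2) P2=[2,6,1,6,5,0](1)
Move 7: P1 pit2 -> P1=[0,7,0,6,1,2](3) P2=[2,6,1,6,5,0](1)
Move 8: P2 pit2 -> P1=[0,7,0,6,1,2](3) P2=[2,6,0,7,5,0](1)

Answer: 3 1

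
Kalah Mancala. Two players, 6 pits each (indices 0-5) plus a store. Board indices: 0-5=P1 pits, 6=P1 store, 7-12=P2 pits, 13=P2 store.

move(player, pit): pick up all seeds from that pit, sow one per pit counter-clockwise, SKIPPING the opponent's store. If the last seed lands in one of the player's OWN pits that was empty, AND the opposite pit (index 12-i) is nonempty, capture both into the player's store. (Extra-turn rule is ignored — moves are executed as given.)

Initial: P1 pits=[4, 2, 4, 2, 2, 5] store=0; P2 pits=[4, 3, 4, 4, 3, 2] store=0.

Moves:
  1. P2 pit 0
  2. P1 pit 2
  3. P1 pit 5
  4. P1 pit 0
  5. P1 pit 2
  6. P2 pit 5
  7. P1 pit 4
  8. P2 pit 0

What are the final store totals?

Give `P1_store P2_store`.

Answer: 3 1

Derivation:
Move 1: P2 pit0 -> P1=[4,2,4,2,2,5](0) P2=[0,4,5,5,4,2](0)
Move 2: P1 pit2 -> P1=[4,2,0,3,3,6](1) P2=[0,4,5,5,4,2](0)
Move 3: P1 pit5 -> P1=[4,2,0,3,3,0](2) P2=[1,5,6,6,5,2](0)
Move 4: P1 pit0 -> P1=[0,3,1,4,4,0](2) P2=[1,5,6,6,5,2](0)
Move 5: P1 pit2 -> P1=[0,3,0,5,4,0](2) P2=[1,5,6,6,5,2](0)
Move 6: P2 pit5 -> P1=[1,3,0,5,4,0](2) P2=[1,5,6,6,5,0](1)
Move 7: P1 pit4 -> P1=[1,3,0,5,0,1](3) P2=[2,6,6,6,5,0](1)
Move 8: P2 pit0 -> P1=[1,3,0,5,0,1](3) P2=[0,7,7,6,5,0](1)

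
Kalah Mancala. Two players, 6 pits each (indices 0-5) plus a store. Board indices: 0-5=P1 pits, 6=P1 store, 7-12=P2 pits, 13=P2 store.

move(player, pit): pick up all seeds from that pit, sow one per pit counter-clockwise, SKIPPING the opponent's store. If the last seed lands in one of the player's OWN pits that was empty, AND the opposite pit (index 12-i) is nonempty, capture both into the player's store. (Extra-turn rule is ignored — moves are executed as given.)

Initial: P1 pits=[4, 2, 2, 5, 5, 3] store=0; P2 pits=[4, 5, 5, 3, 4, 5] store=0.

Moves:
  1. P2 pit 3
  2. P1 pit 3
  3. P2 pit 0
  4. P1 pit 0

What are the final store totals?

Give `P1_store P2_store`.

Answer: 1 1

Derivation:
Move 1: P2 pit3 -> P1=[4,2,2,5,5,3](0) P2=[4,5,5,0,5,6](1)
Move 2: P1 pit3 -> P1=[4,2,2,0,6,4](1) P2=[5,6,5,0,5,6](1)
Move 3: P2 pit0 -> P1=[4,2,2,0,6,4](1) P2=[0,7,6,1,6,7](1)
Move 4: P1 pit0 -> P1=[0,3,3,1,7,4](1) P2=[0,7,6,1,6,7](1)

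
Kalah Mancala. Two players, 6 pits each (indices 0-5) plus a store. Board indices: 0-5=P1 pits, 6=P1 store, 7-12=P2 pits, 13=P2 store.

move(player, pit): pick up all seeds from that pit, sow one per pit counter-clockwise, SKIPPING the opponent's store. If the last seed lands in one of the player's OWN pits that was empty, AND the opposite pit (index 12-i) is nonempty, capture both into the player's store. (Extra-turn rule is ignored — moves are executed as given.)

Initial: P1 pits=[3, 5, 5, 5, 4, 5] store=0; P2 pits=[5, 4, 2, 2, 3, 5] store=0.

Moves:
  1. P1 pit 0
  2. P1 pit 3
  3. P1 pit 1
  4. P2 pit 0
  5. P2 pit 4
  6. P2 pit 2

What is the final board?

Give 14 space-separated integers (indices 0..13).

Answer: 2 1 7 1 6 7 2 0 6 0 4 1 8 3

Derivation:
Move 1: P1 pit0 -> P1=[0,6,6,6,4,5](0) P2=[5,4,2,2,3,5](0)
Move 2: P1 pit3 -> P1=[0,6,6,0,5,6](1) P2=[6,5,3,2,3,5](0)
Move 3: P1 pit1 -> P1=[0,0,7,1,6,7](2) P2=[7,5,3,2,3,5](0)
Move 4: P2 pit0 -> P1=[1,0,7,1,6,7](2) P2=[0,6,4,3,4,6](1)
Move 5: P2 pit4 -> P1=[2,1,7,1,6,7](2) P2=[0,6,4,3,0,7](2)
Move 6: P2 pit2 -> P1=[2,1,7,1,6,7](2) P2=[0,6,0,4,1,8](3)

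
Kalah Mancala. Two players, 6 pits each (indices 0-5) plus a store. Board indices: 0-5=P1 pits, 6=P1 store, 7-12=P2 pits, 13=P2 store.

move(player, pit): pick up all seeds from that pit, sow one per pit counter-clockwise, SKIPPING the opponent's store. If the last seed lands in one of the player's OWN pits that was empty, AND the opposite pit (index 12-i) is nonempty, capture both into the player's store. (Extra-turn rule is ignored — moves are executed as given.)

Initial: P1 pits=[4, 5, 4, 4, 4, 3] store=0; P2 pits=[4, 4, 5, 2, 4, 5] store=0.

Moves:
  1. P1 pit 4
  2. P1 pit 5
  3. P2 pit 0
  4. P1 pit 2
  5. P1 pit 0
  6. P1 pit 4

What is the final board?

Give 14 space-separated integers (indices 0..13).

Answer: 0 6 1 6 0 2 4 0 7 7 3 5 6 1

Derivation:
Move 1: P1 pit4 -> P1=[4,5,4,4,0,4](1) P2=[5,5,5,2,4,5](0)
Move 2: P1 pit5 -> P1=[4,5,4,4,0,0](2) P2=[6,6,6,2,4,5](0)
Move 3: P2 pit0 -> P1=[4,5,4,4,0,0](2) P2=[0,7,7,3,5,6](1)
Move 4: P1 pit2 -> P1=[4,5,0,5,1,1](3) P2=[0,7,7,3,5,6](1)
Move 5: P1 pit0 -> P1=[0,6,1,6,2,1](3) P2=[0,7,7,3,5,6](1)
Move 6: P1 pit4 -> P1=[0,6,1,6,0,2](4) P2=[0,7,7,3,5,6](1)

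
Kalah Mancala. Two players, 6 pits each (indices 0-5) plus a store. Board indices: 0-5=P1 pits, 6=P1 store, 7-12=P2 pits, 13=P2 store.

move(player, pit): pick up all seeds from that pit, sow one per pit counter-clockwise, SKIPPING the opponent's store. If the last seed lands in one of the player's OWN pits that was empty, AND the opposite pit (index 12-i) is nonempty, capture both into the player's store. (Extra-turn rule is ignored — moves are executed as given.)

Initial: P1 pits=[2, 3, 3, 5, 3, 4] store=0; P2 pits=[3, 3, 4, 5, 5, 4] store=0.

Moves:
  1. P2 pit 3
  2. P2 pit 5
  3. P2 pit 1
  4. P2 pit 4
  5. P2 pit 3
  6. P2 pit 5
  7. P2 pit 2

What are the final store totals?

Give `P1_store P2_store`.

Answer: 0 12

Derivation:
Move 1: P2 pit3 -> P1=[3,4,3,5,3,4](0) P2=[3,3,4,0,6,5](1)
Move 2: P2 pit5 -> P1=[4,5,4,6,3,4](0) P2=[3,3,4,0,6,0](2)
Move 3: P2 pit1 -> P1=[4,5,4,6,3,4](0) P2=[3,0,5,1,7,0](2)
Move 4: P2 pit4 -> P1=[5,6,5,7,4,4](0) P2=[3,0,5,1,0,1](3)
Move 5: P2 pit3 -> P1=[5,0,5,7,4,4](0) P2=[3,0,5,0,0,1](10)
Move 6: P2 pit5 -> P1=[5,0,5,7,4,4](0) P2=[3,0,5,0,0,0](11)
Move 7: P2 pit2 -> P1=[6,0,5,7,4,4](0) P2=[3,0,0,1,1,1](12)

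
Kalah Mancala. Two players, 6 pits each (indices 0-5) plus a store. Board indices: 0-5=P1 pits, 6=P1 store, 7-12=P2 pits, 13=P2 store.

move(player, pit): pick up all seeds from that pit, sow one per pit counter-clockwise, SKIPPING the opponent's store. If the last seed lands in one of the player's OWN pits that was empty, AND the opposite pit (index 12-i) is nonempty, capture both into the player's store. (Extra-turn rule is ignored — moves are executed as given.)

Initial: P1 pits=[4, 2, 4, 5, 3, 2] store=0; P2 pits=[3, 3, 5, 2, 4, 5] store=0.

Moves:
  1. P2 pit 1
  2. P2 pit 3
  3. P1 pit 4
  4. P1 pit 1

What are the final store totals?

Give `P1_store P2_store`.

Move 1: P2 pit1 -> P1=[4,2,4,5,3,2](0) P2=[3,0,6,3,5,5](0)
Move 2: P2 pit3 -> P1=[4,2,4,5,3,2](0) P2=[3,0,6,0,6,6](1)
Move 3: P1 pit4 -> P1=[4,2,4,5,0,3](1) P2=[4,0,6,0,6,6](1)
Move 4: P1 pit1 -> P1=[4,0,5,6,0,3](1) P2=[4,0,6,0,6,6](1)

Answer: 1 1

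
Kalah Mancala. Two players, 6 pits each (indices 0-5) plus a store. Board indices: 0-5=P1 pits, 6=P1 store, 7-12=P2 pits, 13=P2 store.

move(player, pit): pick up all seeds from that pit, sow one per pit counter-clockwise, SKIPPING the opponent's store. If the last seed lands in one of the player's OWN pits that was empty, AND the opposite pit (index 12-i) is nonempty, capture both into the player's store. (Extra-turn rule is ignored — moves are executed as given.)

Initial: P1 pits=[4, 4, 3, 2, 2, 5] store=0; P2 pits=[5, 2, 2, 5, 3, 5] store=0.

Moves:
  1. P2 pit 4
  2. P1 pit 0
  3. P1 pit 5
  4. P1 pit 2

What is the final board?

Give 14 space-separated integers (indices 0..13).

Move 1: P2 pit4 -> P1=[5,4,3,2,2,5](0) P2=[5,2,2,5,0,6](1)
Move 2: P1 pit0 -> P1=[0,5,4,3,3,6](0) P2=[5,2,2,5,0,6](1)
Move 3: P1 pit5 -> P1=[0,5,4,3,3,0](1) P2=[6,3,3,6,1,6](1)
Move 4: P1 pit2 -> P1=[0,5,0,4,4,1](2) P2=[6,3,3,6,1,6](1)

Answer: 0 5 0 4 4 1 2 6 3 3 6 1 6 1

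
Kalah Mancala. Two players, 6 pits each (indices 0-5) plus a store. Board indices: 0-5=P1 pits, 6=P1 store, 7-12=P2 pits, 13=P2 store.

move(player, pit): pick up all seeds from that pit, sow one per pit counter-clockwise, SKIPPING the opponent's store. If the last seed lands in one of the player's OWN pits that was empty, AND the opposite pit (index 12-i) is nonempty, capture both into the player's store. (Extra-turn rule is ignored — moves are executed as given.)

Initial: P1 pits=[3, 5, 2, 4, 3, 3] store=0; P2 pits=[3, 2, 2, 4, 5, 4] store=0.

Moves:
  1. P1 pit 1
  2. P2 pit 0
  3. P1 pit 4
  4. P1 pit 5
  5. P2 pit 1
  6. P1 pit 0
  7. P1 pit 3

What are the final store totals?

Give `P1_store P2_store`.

Answer: 4 1

Derivation:
Move 1: P1 pit1 -> P1=[3,0,3,5,4,4](1) P2=[3,2,2,4,5,4](0)
Move 2: P2 pit0 -> P1=[3,0,3,5,4,4](1) P2=[0,3,3,5,5,4](0)
Move 3: P1 pit4 -> P1=[3,0,3,5,0,5](2) P2=[1,4,3,5,5,4](0)
Move 4: P1 pit5 -> P1=[3,0,3,5,0,0](3) P2=[2,5,4,6,5,4](0)
Move 5: P2 pit1 -> P1=[3,0,3,5,0,0](3) P2=[2,0,5,7,6,5](1)
Move 6: P1 pit0 -> P1=[0,1,4,6,0,0](3) P2=[2,0,5,7,6,5](1)
Move 7: P1 pit3 -> P1=[0,1,4,0,1,1](4) P2=[3,1,6,7,6,5](1)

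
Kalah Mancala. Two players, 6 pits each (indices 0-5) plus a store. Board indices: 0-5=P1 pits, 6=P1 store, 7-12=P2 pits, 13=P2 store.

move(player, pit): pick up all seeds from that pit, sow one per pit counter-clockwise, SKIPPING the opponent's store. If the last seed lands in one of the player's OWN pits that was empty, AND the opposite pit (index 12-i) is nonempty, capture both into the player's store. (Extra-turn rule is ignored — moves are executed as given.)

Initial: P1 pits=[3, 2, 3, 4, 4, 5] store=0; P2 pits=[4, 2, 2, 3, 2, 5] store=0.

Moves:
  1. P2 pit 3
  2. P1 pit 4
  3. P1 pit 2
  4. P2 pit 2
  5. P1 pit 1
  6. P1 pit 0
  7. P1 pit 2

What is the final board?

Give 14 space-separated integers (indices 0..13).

Answer: 0 1 0 8 2 7 1 5 3 0 1 4 6 1

Derivation:
Move 1: P2 pit3 -> P1=[3,2,3,4,4,5](0) P2=[4,2,2,0,3,6](1)
Move 2: P1 pit4 -> P1=[3,2,3,4,0,6](1) P2=[5,3,2,0,3,6](1)
Move 3: P1 pit2 -> P1=[3,2,0,5,1,7](1) P2=[5,3,2,0,3,6](1)
Move 4: P2 pit2 -> P1=[3,2,0,5,1,7](1) P2=[5,3,0,1,4,6](1)
Move 5: P1 pit1 -> P1=[3,0,1,6,1,7](1) P2=[5,3,0,1,4,6](1)
Move 6: P1 pit0 -> P1=[0,1,2,7,1,7](1) P2=[5,3,0,1,4,6](1)
Move 7: P1 pit2 -> P1=[0,1,0,8,2,7](1) P2=[5,3,0,1,4,6](1)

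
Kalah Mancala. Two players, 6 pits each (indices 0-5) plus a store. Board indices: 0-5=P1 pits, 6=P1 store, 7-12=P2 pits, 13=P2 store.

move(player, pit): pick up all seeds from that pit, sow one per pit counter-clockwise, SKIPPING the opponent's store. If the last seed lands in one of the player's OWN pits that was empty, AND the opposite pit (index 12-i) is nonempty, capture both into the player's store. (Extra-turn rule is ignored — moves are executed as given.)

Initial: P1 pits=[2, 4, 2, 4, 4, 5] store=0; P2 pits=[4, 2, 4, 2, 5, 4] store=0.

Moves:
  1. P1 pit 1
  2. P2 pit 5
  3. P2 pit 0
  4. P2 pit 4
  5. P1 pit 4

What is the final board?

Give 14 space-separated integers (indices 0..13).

Move 1: P1 pit1 -> P1=[2,0,3,5,5,6](0) P2=[4,2,4,2,5,4](0)
Move 2: P2 pit5 -> P1=[3,1,4,5,5,6](0) P2=[4,2,4,2,5,0](1)
Move 3: P2 pit0 -> P1=[3,1,4,5,5,6](0) P2=[0,3,5,3,6,0](1)
Move 4: P2 pit4 -> P1=[4,2,5,6,5,6](0) P2=[0,3,5,3,0,1](2)
Move 5: P1 pit4 -> P1=[4,2,5,6,0,7](1) P2=[1,4,6,3,0,1](2)

Answer: 4 2 5 6 0 7 1 1 4 6 3 0 1 2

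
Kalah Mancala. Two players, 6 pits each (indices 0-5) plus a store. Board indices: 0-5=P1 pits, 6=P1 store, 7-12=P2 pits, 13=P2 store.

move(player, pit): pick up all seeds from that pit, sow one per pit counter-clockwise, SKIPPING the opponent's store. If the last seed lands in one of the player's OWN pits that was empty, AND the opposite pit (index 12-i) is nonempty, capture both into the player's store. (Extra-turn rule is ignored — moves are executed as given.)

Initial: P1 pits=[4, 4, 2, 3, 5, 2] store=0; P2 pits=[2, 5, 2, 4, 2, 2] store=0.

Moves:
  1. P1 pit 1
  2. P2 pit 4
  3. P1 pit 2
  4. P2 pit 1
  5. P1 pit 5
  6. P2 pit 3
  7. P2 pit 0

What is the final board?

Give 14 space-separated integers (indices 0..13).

Move 1: P1 pit1 -> P1=[4,0,3,4,6,3](0) P2=[2,5,2,4,2,2](0)
Move 2: P2 pit4 -> P1=[4,0,3,4,6,3](0) P2=[2,5,2,4,0,3](1)
Move 3: P1 pit2 -> P1=[4,0,0,5,7,4](0) P2=[2,5,2,4,0,3](1)
Move 4: P2 pit1 -> P1=[4,0,0,5,7,4](0) P2=[2,0,3,5,1,4](2)
Move 5: P1 pit5 -> P1=[4,0,0,5,7,0](1) P2=[3,1,4,5,1,4](2)
Move 6: P2 pit3 -> P1=[5,1,0,5,7,0](1) P2=[3,1,4,0,2,5](3)
Move 7: P2 pit0 -> P1=[5,1,0,5,7,0](1) P2=[0,2,5,1,2,5](3)

Answer: 5 1 0 5 7 0 1 0 2 5 1 2 5 3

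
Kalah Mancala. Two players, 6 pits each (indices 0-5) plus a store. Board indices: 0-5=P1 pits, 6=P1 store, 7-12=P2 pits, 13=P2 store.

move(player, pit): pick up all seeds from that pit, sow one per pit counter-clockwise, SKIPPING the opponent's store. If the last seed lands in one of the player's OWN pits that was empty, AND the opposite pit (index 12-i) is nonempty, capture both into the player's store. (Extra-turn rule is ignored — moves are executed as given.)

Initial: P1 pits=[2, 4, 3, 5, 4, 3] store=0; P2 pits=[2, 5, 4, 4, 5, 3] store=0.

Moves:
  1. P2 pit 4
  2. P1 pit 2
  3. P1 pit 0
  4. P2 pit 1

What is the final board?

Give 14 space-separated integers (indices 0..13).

Answer: 0 6 1 7 5 4 1 2 0 5 5 1 5 2

Derivation:
Move 1: P2 pit4 -> P1=[3,5,4,5,4,3](0) P2=[2,5,4,4,0,4](1)
Move 2: P1 pit2 -> P1=[3,5,0,6,5,4](1) P2=[2,5,4,4,0,4](1)
Move 3: P1 pit0 -> P1=[0,6,1,7,5,4](1) P2=[2,5,4,4,0,4](1)
Move 4: P2 pit1 -> P1=[0,6,1,7,5,4](1) P2=[2,0,5,5,1,5](2)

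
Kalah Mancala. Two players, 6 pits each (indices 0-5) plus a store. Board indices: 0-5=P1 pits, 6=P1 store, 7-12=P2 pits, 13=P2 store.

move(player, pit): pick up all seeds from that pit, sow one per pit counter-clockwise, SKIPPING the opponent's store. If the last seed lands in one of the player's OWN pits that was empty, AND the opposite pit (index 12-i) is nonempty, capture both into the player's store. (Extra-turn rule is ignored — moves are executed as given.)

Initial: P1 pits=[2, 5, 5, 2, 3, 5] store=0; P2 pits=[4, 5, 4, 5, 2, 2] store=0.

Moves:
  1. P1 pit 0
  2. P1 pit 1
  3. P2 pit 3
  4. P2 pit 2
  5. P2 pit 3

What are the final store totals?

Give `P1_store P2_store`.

Move 1: P1 pit0 -> P1=[0,6,6,2,3,5](0) P2=[4,5,4,5,2,2](0)
Move 2: P1 pit1 -> P1=[0,0,7,3,4,6](1) P2=[5,5,4,5,2,2](0)
Move 3: P2 pit3 -> P1=[1,1,7,3,4,6](1) P2=[5,5,4,0,3,3](1)
Move 4: P2 pit2 -> P1=[1,1,7,3,4,6](1) P2=[5,5,0,1,4,4](2)
Move 5: P2 pit3 -> P1=[1,1,7,3,4,6](1) P2=[5,5,0,0,5,4](2)

Answer: 1 2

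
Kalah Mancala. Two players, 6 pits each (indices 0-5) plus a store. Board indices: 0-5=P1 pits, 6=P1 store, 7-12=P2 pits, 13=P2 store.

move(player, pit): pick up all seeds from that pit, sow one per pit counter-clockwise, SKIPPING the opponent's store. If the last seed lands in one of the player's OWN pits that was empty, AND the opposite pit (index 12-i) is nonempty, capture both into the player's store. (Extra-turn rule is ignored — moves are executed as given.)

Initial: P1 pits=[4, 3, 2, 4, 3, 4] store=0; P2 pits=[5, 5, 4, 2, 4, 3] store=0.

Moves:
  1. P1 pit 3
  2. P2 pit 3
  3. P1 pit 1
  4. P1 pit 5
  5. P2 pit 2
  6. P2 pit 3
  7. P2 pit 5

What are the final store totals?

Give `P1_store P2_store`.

Answer: 2 2

Derivation:
Move 1: P1 pit3 -> P1=[4,3,2,0,4,5](1) P2=[6,5,4,2,4,3](0)
Move 2: P2 pit3 -> P1=[4,3,2,0,4,5](1) P2=[6,5,4,0,5,4](0)
Move 3: P1 pit1 -> P1=[4,0,3,1,5,5](1) P2=[6,5,4,0,5,4](0)
Move 4: P1 pit5 -> P1=[4,0,3,1,5,0](2) P2=[7,6,5,1,5,4](0)
Move 5: P2 pit2 -> P1=[5,0,3,1,5,0](2) P2=[7,6,0,2,6,5](1)
Move 6: P2 pit3 -> P1=[5,0,3,1,5,0](2) P2=[7,6,0,0,7,6](1)
Move 7: P2 pit5 -> P1=[6,1,4,2,6,0](2) P2=[7,6,0,0,7,0](2)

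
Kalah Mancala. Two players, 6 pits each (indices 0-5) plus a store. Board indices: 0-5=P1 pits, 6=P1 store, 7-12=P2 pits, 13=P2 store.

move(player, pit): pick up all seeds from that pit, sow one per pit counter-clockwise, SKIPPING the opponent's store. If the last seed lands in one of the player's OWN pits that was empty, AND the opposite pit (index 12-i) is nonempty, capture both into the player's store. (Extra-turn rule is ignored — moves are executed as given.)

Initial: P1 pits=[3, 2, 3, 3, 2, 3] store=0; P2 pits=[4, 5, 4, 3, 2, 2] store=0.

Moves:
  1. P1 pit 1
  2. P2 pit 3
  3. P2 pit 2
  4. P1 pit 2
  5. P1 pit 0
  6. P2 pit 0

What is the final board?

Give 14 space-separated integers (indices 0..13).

Move 1: P1 pit1 -> P1=[3,0,4,4,2,3](0) P2=[4,5,4,3,2,2](0)
Move 2: P2 pit3 -> P1=[3,0,4,4,2,3](0) P2=[4,5,4,0,3,3](1)
Move 3: P2 pit2 -> P1=[3,0,4,4,2,3](0) P2=[4,5,0,1,4,4](2)
Move 4: P1 pit2 -> P1=[3,0,0,5,3,4](1) P2=[4,5,0,1,4,4](2)
Move 5: P1 pit0 -> P1=[0,1,1,6,3,4](1) P2=[4,5,0,1,4,4](2)
Move 6: P2 pit0 -> P1=[0,1,1,6,3,4](1) P2=[0,6,1,2,5,4](2)

Answer: 0 1 1 6 3 4 1 0 6 1 2 5 4 2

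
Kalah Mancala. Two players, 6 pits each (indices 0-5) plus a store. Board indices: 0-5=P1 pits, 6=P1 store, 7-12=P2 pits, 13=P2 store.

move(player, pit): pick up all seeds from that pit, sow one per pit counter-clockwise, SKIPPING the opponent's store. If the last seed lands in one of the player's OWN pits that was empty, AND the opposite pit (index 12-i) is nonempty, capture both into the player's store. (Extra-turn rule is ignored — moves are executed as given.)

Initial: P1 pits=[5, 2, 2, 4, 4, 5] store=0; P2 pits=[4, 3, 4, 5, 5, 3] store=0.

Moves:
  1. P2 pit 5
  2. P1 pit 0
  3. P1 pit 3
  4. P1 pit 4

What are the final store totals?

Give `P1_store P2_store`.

Move 1: P2 pit5 -> P1=[6,3,2,4,4,5](0) P2=[4,3,4,5,5,0](1)
Move 2: P1 pit0 -> P1=[0,4,3,5,5,6](1) P2=[4,3,4,5,5,0](1)
Move 3: P1 pit3 -> P1=[0,4,3,0,6,7](2) P2=[5,4,4,5,5,0](1)
Move 4: P1 pit4 -> P1=[0,4,3,0,0,8](3) P2=[6,5,5,6,5,0](1)

Answer: 3 1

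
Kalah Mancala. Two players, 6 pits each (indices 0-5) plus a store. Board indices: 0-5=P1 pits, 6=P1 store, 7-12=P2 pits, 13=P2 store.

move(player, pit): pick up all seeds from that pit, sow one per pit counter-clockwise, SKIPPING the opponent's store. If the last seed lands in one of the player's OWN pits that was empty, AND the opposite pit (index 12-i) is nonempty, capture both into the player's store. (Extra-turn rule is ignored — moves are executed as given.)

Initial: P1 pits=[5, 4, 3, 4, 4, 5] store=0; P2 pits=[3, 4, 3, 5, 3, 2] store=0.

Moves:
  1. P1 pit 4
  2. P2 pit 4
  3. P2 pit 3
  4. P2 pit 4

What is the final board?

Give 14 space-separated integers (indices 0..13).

Move 1: P1 pit4 -> P1=[5,4,3,4,0,6](1) P2=[4,5,3,5,3,2](0)
Move 2: P2 pit4 -> P1=[6,4,3,4,0,6](1) P2=[4,5,3,5,0,3](1)
Move 3: P2 pit3 -> P1=[7,5,3,4,0,6](1) P2=[4,5,3,0,1,4](2)
Move 4: P2 pit4 -> P1=[7,5,3,4,0,6](1) P2=[4,5,3,0,0,5](2)

Answer: 7 5 3 4 0 6 1 4 5 3 0 0 5 2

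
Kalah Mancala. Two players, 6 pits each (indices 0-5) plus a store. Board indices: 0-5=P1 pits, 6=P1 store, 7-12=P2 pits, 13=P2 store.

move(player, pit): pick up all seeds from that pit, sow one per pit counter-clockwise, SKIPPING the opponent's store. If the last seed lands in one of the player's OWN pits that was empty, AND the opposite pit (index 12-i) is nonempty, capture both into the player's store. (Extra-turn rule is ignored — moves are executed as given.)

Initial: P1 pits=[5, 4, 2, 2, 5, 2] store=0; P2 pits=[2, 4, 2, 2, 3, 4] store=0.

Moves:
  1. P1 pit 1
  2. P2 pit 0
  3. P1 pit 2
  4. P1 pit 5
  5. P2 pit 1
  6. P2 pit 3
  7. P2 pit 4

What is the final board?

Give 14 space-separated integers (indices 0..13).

Answer: 7 1 1 4 7 0 1 1 0 5 0 0 7 3

Derivation:
Move 1: P1 pit1 -> P1=[5,0,3,3,6,3](0) P2=[2,4,2,2,3,4](0)
Move 2: P2 pit0 -> P1=[5,0,3,3,6,3](0) P2=[0,5,3,2,3,4](0)
Move 3: P1 pit2 -> P1=[5,0,0,4,7,4](0) P2=[0,5,3,2,3,4](0)
Move 4: P1 pit5 -> P1=[5,0,0,4,7,0](1) P2=[1,6,4,2,3,4](0)
Move 5: P2 pit1 -> P1=[6,0,0,4,7,0](1) P2=[1,0,5,3,4,5](1)
Move 6: P2 pit3 -> P1=[6,0,0,4,7,0](1) P2=[1,0,5,0,5,6](2)
Move 7: P2 pit4 -> P1=[7,1,1,4,7,0](1) P2=[1,0,5,0,0,7](3)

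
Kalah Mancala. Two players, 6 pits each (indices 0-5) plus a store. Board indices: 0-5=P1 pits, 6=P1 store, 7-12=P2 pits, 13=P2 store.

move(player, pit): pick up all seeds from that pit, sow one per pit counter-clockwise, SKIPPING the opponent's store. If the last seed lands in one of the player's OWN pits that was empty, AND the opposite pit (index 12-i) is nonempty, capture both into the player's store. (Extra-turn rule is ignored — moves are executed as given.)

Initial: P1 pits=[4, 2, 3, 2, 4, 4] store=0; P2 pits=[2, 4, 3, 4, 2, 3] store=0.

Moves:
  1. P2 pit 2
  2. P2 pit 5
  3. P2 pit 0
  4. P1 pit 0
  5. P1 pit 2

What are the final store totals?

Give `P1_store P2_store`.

Answer: 1 4

Derivation:
Move 1: P2 pit2 -> P1=[4,2,3,2,4,4](0) P2=[2,4,0,5,3,4](0)
Move 2: P2 pit5 -> P1=[5,3,4,2,4,4](0) P2=[2,4,0,5,3,0](1)
Move 3: P2 pit0 -> P1=[5,3,4,0,4,4](0) P2=[0,5,0,5,3,0](4)
Move 4: P1 pit0 -> P1=[0,4,5,1,5,5](0) P2=[0,5,0,5,3,0](4)
Move 5: P1 pit2 -> P1=[0,4,0,2,6,6](1) P2=[1,5,0,5,3,0](4)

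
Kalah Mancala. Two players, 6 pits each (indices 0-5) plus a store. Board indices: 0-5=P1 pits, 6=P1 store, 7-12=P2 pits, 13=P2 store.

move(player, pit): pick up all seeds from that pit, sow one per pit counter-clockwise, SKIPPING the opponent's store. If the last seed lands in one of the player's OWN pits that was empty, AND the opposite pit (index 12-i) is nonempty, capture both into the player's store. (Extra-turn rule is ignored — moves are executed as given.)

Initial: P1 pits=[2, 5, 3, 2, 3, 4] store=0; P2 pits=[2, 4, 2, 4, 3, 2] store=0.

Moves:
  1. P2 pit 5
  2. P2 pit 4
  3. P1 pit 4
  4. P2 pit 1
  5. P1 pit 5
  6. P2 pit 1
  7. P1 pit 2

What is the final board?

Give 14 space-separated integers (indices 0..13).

Move 1: P2 pit5 -> P1=[3,5,3,2,3,4](0) P2=[2,4,2,4,3,0](1)
Move 2: P2 pit4 -> P1=[4,5,3,2,3,4](0) P2=[2,4,2,4,0,1](2)
Move 3: P1 pit4 -> P1=[4,5,3,2,0,5](1) P2=[3,4,2,4,0,1](2)
Move 4: P2 pit1 -> P1=[4,5,3,2,0,5](1) P2=[3,0,3,5,1,2](2)
Move 5: P1 pit5 -> P1=[4,5,3,2,0,0](2) P2=[4,1,4,6,1,2](2)
Move 6: P2 pit1 -> P1=[4,5,3,2,0,0](2) P2=[4,0,5,6,1,2](2)
Move 7: P1 pit2 -> P1=[4,5,0,3,1,0](7) P2=[0,0,5,6,1,2](2)

Answer: 4 5 0 3 1 0 7 0 0 5 6 1 2 2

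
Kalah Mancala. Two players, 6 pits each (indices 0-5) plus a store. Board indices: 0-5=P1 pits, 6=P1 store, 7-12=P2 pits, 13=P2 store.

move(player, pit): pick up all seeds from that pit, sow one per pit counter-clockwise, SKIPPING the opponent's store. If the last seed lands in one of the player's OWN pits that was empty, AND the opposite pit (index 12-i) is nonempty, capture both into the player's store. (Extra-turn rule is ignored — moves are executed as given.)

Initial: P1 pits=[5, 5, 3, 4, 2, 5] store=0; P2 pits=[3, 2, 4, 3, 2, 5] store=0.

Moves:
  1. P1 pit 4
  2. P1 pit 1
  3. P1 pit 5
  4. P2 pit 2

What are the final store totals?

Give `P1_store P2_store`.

Answer: 3 1

Derivation:
Move 1: P1 pit4 -> P1=[5,5,3,4,0,6](1) P2=[3,2,4,3,2,5](0)
Move 2: P1 pit1 -> P1=[5,0,4,5,1,7](2) P2=[3,2,4,3,2,5](0)
Move 3: P1 pit5 -> P1=[5,0,4,5,1,0](3) P2=[4,3,5,4,3,6](0)
Move 4: P2 pit2 -> P1=[6,0,4,5,1,0](3) P2=[4,3,0,5,4,7](1)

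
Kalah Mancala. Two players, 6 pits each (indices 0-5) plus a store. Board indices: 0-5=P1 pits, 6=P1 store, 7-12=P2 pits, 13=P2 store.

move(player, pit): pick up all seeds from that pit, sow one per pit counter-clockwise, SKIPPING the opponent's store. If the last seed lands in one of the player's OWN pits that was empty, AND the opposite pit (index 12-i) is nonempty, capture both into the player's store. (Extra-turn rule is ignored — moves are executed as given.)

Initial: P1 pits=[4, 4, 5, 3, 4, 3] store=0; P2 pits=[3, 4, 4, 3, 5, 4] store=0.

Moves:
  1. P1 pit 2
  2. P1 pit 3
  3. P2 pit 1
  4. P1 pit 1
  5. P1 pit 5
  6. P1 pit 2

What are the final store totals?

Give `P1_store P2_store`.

Move 1: P1 pit2 -> P1=[4,4,0,4,5,4](1) P2=[4,4,4,3,5,4](0)
Move 2: P1 pit3 -> P1=[4,4,0,0,6,5](2) P2=[5,4,4,3,5,4](0)
Move 3: P2 pit1 -> P1=[4,4,0,0,6,5](2) P2=[5,0,5,4,6,5](0)
Move 4: P1 pit1 -> P1=[4,0,1,1,7,6](2) P2=[5,0,5,4,6,5](0)
Move 5: P1 pit5 -> P1=[4,0,1,1,7,0](3) P2=[6,1,6,5,7,5](0)
Move 6: P1 pit2 -> P1=[4,0,0,2,7,0](3) P2=[6,1,6,5,7,5](0)

Answer: 3 0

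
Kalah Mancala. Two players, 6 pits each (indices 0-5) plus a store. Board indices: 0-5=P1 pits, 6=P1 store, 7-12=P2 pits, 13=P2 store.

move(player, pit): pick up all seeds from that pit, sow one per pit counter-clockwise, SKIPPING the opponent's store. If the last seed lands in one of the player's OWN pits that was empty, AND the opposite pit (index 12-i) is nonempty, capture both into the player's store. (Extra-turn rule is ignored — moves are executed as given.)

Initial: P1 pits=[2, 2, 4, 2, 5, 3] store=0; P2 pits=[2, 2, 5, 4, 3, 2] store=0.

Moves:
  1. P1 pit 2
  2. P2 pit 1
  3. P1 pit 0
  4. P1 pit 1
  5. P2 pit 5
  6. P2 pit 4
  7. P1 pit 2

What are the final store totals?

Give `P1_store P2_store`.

Answer: 7 2

Derivation:
Move 1: P1 pit2 -> P1=[2,2,0,3,6,4](1) P2=[2,2,5,4,3,2](0)
Move 2: P2 pit1 -> P1=[2,2,0,3,6,4](1) P2=[2,0,6,5,3,2](0)
Move 3: P1 pit0 -> P1=[0,3,0,3,6,4](7) P2=[2,0,6,0,3,2](0)
Move 4: P1 pit1 -> P1=[0,0,1,4,7,4](7) P2=[2,0,6,0,3,2](0)
Move 5: P2 pit5 -> P1=[1,0,1,4,7,4](7) P2=[2,0,6,0,3,0](1)
Move 6: P2 pit4 -> P1=[2,0,1,4,7,4](7) P2=[2,0,6,0,0,1](2)
Move 7: P1 pit2 -> P1=[2,0,0,5,7,4](7) P2=[2,0,6,0,0,1](2)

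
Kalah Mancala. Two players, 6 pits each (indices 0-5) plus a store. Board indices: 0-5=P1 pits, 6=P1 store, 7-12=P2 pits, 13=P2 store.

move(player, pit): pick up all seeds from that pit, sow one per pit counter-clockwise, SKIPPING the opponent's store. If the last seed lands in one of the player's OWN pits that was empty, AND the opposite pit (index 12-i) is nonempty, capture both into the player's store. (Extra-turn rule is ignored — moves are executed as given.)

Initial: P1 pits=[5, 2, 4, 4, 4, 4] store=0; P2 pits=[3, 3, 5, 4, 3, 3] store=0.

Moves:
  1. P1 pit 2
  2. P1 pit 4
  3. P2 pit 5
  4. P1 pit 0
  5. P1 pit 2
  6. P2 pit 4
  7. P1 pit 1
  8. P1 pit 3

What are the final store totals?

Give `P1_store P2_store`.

Answer: 4 2

Derivation:
Move 1: P1 pit2 -> P1=[5,2,0,5,5,5](1) P2=[3,3,5,4,3,3](0)
Move 2: P1 pit4 -> P1=[5,2,0,5,0,6](2) P2=[4,4,6,4,3,3](0)
Move 3: P2 pit5 -> P1=[6,3,0,5,0,6](2) P2=[4,4,6,4,3,0](1)
Move 4: P1 pit0 -> P1=[0,4,1,6,1,7](3) P2=[4,4,6,4,3,0](1)
Move 5: P1 pit2 -> P1=[0,4,0,7,1,7](3) P2=[4,4,6,4,3,0](1)
Move 6: P2 pit4 -> P1=[1,4,0,7,1,7](3) P2=[4,4,6,4,0,1](2)
Move 7: P1 pit1 -> P1=[1,0,1,8,2,8](3) P2=[4,4,6,4,0,1](2)
Move 8: P1 pit3 -> P1=[1,0,1,0,3,9](4) P2=[5,5,7,5,1,1](2)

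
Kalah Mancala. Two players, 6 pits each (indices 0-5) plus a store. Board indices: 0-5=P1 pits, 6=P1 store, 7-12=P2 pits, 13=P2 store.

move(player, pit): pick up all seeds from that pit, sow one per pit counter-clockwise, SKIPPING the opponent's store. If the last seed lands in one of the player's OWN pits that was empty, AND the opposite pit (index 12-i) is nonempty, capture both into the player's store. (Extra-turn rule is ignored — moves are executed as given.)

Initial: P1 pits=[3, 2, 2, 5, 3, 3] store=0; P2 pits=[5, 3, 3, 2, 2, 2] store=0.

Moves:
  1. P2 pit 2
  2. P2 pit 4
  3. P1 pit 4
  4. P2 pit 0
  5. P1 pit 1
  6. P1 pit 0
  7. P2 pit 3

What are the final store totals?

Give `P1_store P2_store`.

Answer: 6 3

Derivation:
Move 1: P2 pit2 -> P1=[3,2,2,5,3,3](0) P2=[5,3,0,3,3,3](0)
Move 2: P2 pit4 -> P1=[4,2,2,5,3,3](0) P2=[5,3,0,3,0,4](1)
Move 3: P1 pit4 -> P1=[4,2,2,5,0,4](1) P2=[6,3,0,3,0,4](1)
Move 4: P2 pit0 -> P1=[4,2,2,5,0,4](1) P2=[0,4,1,4,1,5](2)
Move 5: P1 pit1 -> P1=[4,0,3,6,0,4](1) P2=[0,4,1,4,1,5](2)
Move 6: P1 pit0 -> P1=[0,1,4,7,0,4](6) P2=[0,0,1,4,1,5](2)
Move 7: P2 pit3 -> P1=[1,1,4,7,0,4](6) P2=[0,0,1,0,2,6](3)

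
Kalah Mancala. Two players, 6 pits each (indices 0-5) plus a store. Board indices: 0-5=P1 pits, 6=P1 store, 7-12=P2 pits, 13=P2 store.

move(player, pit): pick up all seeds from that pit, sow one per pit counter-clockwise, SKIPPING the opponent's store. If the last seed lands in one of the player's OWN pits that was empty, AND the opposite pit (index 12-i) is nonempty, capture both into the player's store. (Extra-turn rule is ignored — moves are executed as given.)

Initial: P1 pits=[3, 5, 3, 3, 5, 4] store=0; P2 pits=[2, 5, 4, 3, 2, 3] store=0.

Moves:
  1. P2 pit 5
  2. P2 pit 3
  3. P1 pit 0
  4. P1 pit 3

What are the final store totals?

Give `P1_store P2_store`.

Move 1: P2 pit5 -> P1=[4,6,3,3,5,4](0) P2=[2,5,4,3,2,0](1)
Move 2: P2 pit3 -> P1=[4,6,3,3,5,4](0) P2=[2,5,4,0,3,1](2)
Move 3: P1 pit0 -> P1=[0,7,4,4,6,4](0) P2=[2,5,4,0,3,1](2)
Move 4: P1 pit3 -> P1=[0,7,4,0,7,5](1) P2=[3,5,4,0,3,1](2)

Answer: 1 2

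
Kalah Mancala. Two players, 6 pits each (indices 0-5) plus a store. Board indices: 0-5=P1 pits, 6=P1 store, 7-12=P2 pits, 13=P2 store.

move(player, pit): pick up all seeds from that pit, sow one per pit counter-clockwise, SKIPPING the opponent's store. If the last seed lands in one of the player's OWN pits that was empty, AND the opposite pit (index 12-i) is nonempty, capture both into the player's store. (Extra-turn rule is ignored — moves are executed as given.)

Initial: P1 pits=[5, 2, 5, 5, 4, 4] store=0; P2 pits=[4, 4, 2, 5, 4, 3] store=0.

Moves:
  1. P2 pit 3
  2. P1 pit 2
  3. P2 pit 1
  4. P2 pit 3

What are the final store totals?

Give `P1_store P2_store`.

Move 1: P2 pit3 -> P1=[6,3,5,5,4,4](0) P2=[4,4,2,0,5,4](1)
Move 2: P1 pit2 -> P1=[6,3,0,6,5,5](1) P2=[5,4,2,0,5,4](1)
Move 3: P2 pit1 -> P1=[6,3,0,6,5,5](1) P2=[5,0,3,1,6,5](1)
Move 4: P2 pit3 -> P1=[6,3,0,6,5,5](1) P2=[5,0,3,0,7,5](1)

Answer: 1 1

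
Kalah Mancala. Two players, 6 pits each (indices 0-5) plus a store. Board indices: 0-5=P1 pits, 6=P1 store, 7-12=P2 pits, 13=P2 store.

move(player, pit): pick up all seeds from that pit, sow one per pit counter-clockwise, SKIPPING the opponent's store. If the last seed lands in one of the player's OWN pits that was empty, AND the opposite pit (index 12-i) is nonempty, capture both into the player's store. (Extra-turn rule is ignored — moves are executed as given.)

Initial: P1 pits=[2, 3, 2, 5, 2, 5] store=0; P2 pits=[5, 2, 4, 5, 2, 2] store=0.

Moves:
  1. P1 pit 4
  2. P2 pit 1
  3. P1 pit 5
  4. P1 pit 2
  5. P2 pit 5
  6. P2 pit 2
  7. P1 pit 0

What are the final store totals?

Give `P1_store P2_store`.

Answer: 4 2

Derivation:
Move 1: P1 pit4 -> P1=[2,3,2,5,0,6](1) P2=[5,2,4,5,2,2](0)
Move 2: P2 pit1 -> P1=[2,3,2,5,0,6](1) P2=[5,0,5,6,2,2](0)
Move 3: P1 pit5 -> P1=[2,3,2,5,0,0](2) P2=[6,1,6,7,3,2](0)
Move 4: P1 pit2 -> P1=[2,3,0,6,0,0](4) P2=[6,0,6,7,3,2](0)
Move 5: P2 pit5 -> P1=[3,3,0,6,0,0](4) P2=[6,0,6,7,3,0](1)
Move 6: P2 pit2 -> P1=[4,4,0,6,0,0](4) P2=[6,0,0,8,4,1](2)
Move 7: P1 pit0 -> P1=[0,5,1,7,1,0](4) P2=[6,0,0,8,4,1](2)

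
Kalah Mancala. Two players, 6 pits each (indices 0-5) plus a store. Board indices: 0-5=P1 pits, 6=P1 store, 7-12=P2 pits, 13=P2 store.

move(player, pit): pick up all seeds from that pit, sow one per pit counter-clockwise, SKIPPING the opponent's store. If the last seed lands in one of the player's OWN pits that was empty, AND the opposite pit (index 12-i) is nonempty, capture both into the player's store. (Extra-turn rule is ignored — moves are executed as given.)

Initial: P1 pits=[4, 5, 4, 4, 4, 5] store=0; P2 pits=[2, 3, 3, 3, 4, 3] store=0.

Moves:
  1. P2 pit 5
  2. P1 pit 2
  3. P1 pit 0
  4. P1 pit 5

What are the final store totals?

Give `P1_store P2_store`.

Move 1: P2 pit5 -> P1=[5,6,4,4,4,5](0) P2=[2,3,3,3,4,0](1)
Move 2: P1 pit2 -> P1=[5,6,0,5,5,6](1) P2=[2,3,3,3,4,0](1)
Move 3: P1 pit0 -> P1=[0,7,1,6,6,7](1) P2=[2,3,3,3,4,0](1)
Move 4: P1 pit5 -> P1=[0,7,1,6,6,0](2) P2=[3,4,4,4,5,1](1)

Answer: 2 1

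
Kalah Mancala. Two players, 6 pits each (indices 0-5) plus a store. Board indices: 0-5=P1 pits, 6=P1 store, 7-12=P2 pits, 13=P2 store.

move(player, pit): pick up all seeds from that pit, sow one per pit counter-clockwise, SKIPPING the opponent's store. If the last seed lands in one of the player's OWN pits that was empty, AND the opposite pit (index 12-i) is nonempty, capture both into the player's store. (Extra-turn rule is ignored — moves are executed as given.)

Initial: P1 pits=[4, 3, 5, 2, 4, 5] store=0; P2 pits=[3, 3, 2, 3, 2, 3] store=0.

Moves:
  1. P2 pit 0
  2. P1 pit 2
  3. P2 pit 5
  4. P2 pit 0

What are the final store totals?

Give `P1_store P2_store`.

Move 1: P2 pit0 -> P1=[4,3,5,2,4,5](0) P2=[0,4,3,4,2,3](0)
Move 2: P1 pit2 -> P1=[4,3,0,3,5,6](1) P2=[1,4,3,4,2,3](0)
Move 3: P2 pit5 -> P1=[5,4,0,3,5,6](1) P2=[1,4,3,4,2,0](1)
Move 4: P2 pit0 -> P1=[5,4,0,3,5,6](1) P2=[0,5,3,4,2,0](1)

Answer: 1 1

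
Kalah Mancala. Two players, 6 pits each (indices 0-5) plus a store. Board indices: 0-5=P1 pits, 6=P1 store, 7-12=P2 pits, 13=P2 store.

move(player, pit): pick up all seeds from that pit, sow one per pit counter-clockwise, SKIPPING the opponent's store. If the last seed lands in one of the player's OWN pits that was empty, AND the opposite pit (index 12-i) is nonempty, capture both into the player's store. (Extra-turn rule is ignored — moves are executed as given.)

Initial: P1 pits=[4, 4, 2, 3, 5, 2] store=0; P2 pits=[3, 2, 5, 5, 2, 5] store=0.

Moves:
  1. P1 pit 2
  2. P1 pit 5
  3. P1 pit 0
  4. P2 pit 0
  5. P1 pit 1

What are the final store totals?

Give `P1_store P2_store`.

Move 1: P1 pit2 -> P1=[4,4,0,4,6,2](0) P2=[3,2,5,5,2,5](0)
Move 2: P1 pit5 -> P1=[4,4,0,4,6,0](1) P2=[4,2,5,5,2,5](0)
Move 3: P1 pit0 -> P1=[0,5,1,5,7,0](1) P2=[4,2,5,5,2,5](0)
Move 4: P2 pit0 -> P1=[0,5,1,5,7,0](1) P2=[0,3,6,6,3,5](0)
Move 5: P1 pit1 -> P1=[0,0,2,6,8,1](2) P2=[0,3,6,6,3,5](0)

Answer: 2 0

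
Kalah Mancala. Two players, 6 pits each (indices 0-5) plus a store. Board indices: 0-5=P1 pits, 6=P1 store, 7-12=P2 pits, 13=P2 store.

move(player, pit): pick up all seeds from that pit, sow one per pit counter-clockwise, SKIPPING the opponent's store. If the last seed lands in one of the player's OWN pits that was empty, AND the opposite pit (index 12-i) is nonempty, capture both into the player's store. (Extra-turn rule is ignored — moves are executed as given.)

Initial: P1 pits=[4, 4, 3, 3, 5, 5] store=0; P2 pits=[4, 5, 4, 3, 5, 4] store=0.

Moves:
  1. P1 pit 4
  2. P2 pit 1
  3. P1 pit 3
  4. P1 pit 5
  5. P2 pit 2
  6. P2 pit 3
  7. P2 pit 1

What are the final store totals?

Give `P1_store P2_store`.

Move 1: P1 pit4 -> P1=[4,4,3,3,0,6](1) P2=[5,6,5,3,5,4](0)
Move 2: P2 pit1 -> P1=[5,4,3,3,0,6](1) P2=[5,0,6,4,6,5](1)
Move 3: P1 pit3 -> P1=[5,4,3,0,1,7](2) P2=[5,0,6,4,6,5](1)
Move 4: P1 pit5 -> P1=[5,4,3,0,1,0](3) P2=[6,1,7,5,7,6](1)
Move 5: P2 pit2 -> P1=[6,5,4,0,1,0](3) P2=[6,1,0,6,8,7](2)
Move 6: P2 pit3 -> P1=[7,6,5,0,1,0](3) P2=[6,1,0,0,9,8](3)
Move 7: P2 pit1 -> P1=[7,6,5,0,1,0](3) P2=[6,0,1,0,9,8](3)

Answer: 3 3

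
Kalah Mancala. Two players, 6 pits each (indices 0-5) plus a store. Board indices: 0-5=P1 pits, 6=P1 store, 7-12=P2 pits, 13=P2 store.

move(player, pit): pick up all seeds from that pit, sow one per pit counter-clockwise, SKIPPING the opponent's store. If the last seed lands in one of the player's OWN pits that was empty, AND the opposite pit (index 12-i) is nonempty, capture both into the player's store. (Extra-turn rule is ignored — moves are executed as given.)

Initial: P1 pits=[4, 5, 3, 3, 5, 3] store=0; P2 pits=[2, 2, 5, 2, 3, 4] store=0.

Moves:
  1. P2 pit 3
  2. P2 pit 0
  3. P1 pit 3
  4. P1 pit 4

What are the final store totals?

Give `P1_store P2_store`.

Answer: 2 0

Derivation:
Move 1: P2 pit3 -> P1=[4,5,3,3,5,3](0) P2=[2,2,5,0,4,5](0)
Move 2: P2 pit0 -> P1=[4,5,3,3,5,3](0) P2=[0,3,6,0,4,5](0)
Move 3: P1 pit3 -> P1=[4,5,3,0,6,4](1) P2=[0,3,6,0,4,5](0)
Move 4: P1 pit4 -> P1=[4,5,3,0,0,5](2) P2=[1,4,7,1,4,5](0)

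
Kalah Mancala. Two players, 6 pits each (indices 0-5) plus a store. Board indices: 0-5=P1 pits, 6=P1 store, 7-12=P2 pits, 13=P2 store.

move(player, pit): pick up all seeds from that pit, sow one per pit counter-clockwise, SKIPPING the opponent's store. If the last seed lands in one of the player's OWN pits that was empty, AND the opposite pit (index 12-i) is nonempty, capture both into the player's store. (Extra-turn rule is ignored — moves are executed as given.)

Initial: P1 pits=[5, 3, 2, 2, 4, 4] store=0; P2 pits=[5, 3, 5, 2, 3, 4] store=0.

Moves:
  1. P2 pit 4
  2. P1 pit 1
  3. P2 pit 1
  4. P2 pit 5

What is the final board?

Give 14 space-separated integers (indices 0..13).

Answer: 7 1 4 4 5 4 0 5 0 6 3 1 0 2

Derivation:
Move 1: P2 pit4 -> P1=[6,3,2,2,4,4](0) P2=[5,3,5,2,0,5](1)
Move 2: P1 pit1 -> P1=[6,0,3,3,5,4](0) P2=[5,3,5,2,0,5](1)
Move 3: P2 pit1 -> P1=[6,0,3,3,5,4](0) P2=[5,0,6,3,1,5](1)
Move 4: P2 pit5 -> P1=[7,1,4,4,5,4](0) P2=[5,0,6,3,1,0](2)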